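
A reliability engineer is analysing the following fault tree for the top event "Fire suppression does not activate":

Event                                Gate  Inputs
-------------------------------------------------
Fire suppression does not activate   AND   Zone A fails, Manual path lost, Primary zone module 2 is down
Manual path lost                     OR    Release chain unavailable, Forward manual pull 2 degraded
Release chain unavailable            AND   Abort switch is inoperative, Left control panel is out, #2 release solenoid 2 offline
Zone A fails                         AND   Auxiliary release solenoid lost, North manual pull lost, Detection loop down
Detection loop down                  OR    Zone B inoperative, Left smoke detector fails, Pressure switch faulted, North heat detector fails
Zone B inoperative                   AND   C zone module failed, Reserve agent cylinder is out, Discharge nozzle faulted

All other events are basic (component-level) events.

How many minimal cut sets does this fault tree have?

Zone B inoperative [AND]: one cut set from each child combined → 1 × 1 × 1 = 1 cut set(s).
Detection loop down [OR]: union of children's cut sets → 4 cut set(s).
Zone A fails [AND]: one cut set from each child combined → 1 × 1 × 4 = 4 cut set(s).
Release chain unavailable [AND]: one cut set from each child combined → 1 × 1 × 1 = 1 cut set(s).
Manual path lost [OR]: union of children's cut sets → 2 cut set(s).
Fire suppression does not activate [AND]: one cut set from each child combined → 4 × 2 × 1 = 8 cut set(s).
Minimal cut sets: {#2 release solenoid 2 offline, Abort switch is inoperative, Auxiliary release solenoid lost, C zone module failed, Discharge nozzle faulted, Left control panel is out, North manual pull lost, Primary zone module 2 is down, Reserve agent cylinder is out}; {Auxiliary release solenoid lost, C zone module failed, Discharge nozzle faulted, Forward manual pull 2 degraded, North manual pull lost, Primary zone module 2 is down, Reserve agent cylinder is out}; {#2 release solenoid 2 offline, Abort switch is inoperative, Auxiliary release solenoid lost, Left control panel is out, Left smoke detector fails, North manual pull lost, Primary zone module 2 is down}; {Auxiliary release solenoid lost, Forward manual pull 2 degraded, Left smoke detector fails, North manual pull lost, Primary zone module 2 is down}; {#2 release solenoid 2 offline, Abort switch is inoperative, Auxiliary release solenoid lost, Left control panel is out, North manual pull lost, Pressure switch faulted, Primary zone module 2 is down}; {Auxiliary release solenoid lost, Forward manual pull 2 degraded, North manual pull lost, Pressure switch faulted, Primary zone module 2 is down}; {#2 release solenoid 2 offline, Abort switch is inoperative, Auxiliary release solenoid lost, Left control panel is out, North heat detector fails, North manual pull lost, Primary zone module 2 is down}; {Auxiliary release solenoid lost, Forward manual pull 2 degraded, North heat detector fails, North manual pull lost, Primary zone module 2 is down}.

8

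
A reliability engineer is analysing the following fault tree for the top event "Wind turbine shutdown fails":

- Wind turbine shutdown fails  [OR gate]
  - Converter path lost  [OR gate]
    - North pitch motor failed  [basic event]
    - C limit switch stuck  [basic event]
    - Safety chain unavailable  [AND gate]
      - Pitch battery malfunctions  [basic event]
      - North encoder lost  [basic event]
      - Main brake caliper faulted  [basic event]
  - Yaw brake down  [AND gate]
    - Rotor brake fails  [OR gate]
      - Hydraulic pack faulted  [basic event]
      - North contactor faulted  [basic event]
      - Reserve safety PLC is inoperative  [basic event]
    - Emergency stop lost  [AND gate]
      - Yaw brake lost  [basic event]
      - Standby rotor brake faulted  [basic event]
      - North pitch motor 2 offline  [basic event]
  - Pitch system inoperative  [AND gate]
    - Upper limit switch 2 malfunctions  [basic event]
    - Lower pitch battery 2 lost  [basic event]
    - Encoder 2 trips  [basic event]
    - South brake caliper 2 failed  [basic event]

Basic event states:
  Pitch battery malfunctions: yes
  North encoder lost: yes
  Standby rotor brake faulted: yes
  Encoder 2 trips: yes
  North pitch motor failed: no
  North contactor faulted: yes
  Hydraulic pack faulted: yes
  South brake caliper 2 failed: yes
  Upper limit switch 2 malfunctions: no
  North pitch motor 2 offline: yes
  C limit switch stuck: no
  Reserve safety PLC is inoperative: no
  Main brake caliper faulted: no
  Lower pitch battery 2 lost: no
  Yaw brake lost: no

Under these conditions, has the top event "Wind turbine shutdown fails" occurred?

No

Safety chain unavailable [AND]: Pitch battery malfunctions=occurs, North encoder lost=occurs, Main brake caliper faulted=not → not all inputs occur → does not occur.
Converter path lost [OR]: North pitch motor failed=not, C limit switch stuck=not, Safety chain unavailable=not → no input occurs → does not occur.
Rotor brake fails [OR]: Hydraulic pack faulted=occurs, North contactor faulted=occurs, Reserve safety PLC is inoperative=not → at least one input occurs → occurs.
Emergency stop lost [AND]: Yaw brake lost=not, Standby rotor brake faulted=occurs, North pitch motor 2 offline=occurs → not all inputs occur → does not occur.
Yaw brake down [AND]: Rotor brake fails=occurs, Emergency stop lost=not → not all inputs occur → does not occur.
Pitch system inoperative [AND]: Upper limit switch 2 malfunctions=not, Lower pitch battery 2 lost=not, Encoder 2 trips=occurs, South brake caliper 2 failed=occurs → not all inputs occur → does not occur.
Wind turbine shutdown fails [OR]: Converter path lost=not, Yaw brake down=not, Pitch system inoperative=not → no input occurs → does not occur.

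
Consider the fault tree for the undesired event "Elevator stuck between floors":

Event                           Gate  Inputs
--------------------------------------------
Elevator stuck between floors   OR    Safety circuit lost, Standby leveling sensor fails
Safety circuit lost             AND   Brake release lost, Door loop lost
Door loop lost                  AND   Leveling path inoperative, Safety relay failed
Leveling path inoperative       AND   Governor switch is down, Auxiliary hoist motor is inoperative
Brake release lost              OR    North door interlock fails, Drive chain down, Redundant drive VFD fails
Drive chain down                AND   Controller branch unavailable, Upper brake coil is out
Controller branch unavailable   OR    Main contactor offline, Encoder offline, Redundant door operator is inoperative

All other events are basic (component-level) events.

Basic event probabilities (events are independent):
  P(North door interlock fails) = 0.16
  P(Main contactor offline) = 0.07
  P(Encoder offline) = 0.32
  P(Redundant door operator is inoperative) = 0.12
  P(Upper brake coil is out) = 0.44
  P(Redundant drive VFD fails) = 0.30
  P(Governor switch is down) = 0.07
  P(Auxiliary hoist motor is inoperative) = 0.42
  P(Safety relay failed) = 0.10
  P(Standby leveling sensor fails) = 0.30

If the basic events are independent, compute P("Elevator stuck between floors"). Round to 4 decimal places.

0.3011

P(Controller branch unavailable) [OR] = 1 − (1−0.07) × (1−0.32) × (1−0.12) = 0.443488
P(Drive chain down) [AND] = 0.443488 × 0.44 = 0.195135
P(Brake release lost) [OR] = 1 − (1−0.16) × (1−0.195135) × (1−0.30) = 0.526739
P(Leveling path inoperative) [AND] = 0.07 × 0.42 = 0.029400
P(Door loop lost) [AND] = 0.029400 × 0.10 = 0.002940
P(Safety circuit lost) [AND] = 0.526739 × 0.002940 = 0.001549
P(Elevator stuck between floors) [OR] = 1 − (1−0.001549) × (1−0.30) = 0.301084
Rounded to 4 decimal places: P(Elevator stuck between floors) ≈ 0.3011.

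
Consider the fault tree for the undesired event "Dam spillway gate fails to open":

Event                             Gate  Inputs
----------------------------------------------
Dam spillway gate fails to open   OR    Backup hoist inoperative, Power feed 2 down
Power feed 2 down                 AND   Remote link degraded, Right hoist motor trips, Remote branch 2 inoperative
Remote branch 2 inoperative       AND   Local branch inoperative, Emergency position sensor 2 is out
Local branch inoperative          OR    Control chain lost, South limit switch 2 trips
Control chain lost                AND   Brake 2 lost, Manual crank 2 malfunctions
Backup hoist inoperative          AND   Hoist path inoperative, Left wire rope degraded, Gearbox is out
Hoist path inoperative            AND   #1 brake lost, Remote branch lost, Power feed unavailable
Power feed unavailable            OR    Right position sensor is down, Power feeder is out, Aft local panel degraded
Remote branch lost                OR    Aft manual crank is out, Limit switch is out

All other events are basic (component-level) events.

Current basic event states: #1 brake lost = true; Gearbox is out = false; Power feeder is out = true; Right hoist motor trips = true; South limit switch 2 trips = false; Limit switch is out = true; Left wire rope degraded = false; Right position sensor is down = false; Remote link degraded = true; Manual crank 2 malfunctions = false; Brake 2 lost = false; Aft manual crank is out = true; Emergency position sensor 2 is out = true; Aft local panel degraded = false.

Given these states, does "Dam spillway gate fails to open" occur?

No

Remote branch lost [OR]: Aft manual crank is out=occurs, Limit switch is out=occurs → at least one input occurs → occurs.
Power feed unavailable [OR]: Right position sensor is down=not, Power feeder is out=occurs, Aft local panel degraded=not → at least one input occurs → occurs.
Hoist path inoperative [AND]: #1 brake lost=occurs, Remote branch lost=occurs, Power feed unavailable=occurs → all inputs occur → occurs.
Backup hoist inoperative [AND]: Hoist path inoperative=occurs, Left wire rope degraded=not, Gearbox is out=not → not all inputs occur → does not occur.
Control chain lost [AND]: Brake 2 lost=not, Manual crank 2 malfunctions=not → not all inputs occur → does not occur.
Local branch inoperative [OR]: Control chain lost=not, South limit switch 2 trips=not → no input occurs → does not occur.
Remote branch 2 inoperative [AND]: Local branch inoperative=not, Emergency position sensor 2 is out=occurs → not all inputs occur → does not occur.
Power feed 2 down [AND]: Remote link degraded=occurs, Right hoist motor trips=occurs, Remote branch 2 inoperative=not → not all inputs occur → does not occur.
Dam spillway gate fails to open [OR]: Backup hoist inoperative=not, Power feed 2 down=not → no input occurs → does not occur.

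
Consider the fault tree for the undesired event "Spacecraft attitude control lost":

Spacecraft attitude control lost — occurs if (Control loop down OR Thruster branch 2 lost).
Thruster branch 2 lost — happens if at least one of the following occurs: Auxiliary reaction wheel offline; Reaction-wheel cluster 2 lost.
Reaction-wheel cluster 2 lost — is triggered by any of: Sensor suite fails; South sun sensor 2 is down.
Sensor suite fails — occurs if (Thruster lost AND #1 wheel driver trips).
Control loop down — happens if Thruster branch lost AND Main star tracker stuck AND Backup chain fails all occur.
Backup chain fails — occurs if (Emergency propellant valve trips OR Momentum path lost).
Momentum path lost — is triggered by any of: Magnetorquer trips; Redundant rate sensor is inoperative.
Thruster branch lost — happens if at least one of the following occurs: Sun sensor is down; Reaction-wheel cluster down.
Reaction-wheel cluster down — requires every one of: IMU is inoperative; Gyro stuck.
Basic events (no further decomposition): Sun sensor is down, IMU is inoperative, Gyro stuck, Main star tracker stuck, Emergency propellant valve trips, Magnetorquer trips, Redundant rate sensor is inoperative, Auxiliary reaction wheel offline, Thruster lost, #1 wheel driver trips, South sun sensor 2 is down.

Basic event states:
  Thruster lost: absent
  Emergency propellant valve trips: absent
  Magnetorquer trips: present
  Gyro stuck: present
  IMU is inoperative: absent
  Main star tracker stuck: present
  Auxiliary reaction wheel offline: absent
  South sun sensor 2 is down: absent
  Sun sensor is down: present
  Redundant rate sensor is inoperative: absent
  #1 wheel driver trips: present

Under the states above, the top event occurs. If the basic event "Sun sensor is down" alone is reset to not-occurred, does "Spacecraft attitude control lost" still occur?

Counterfactual: set "Sun sensor is down" to not occurred.
Reaction-wheel cluster down [AND]: IMU is inoperative=not, Gyro stuck=occurs → not all inputs occur → does not occur.
Thruster branch lost [OR]: Sun sensor is down=not, Reaction-wheel cluster down=not → no input occurs → does not occur.
Momentum path lost [OR]: Magnetorquer trips=occurs, Redundant rate sensor is inoperative=not → at least one input occurs → occurs.
Backup chain fails [OR]: Emergency propellant valve trips=not, Momentum path lost=occurs → at least one input occurs → occurs.
Control loop down [AND]: Thruster branch lost=not, Main star tracker stuck=occurs, Backup chain fails=occurs → not all inputs occur → does not occur.
Sensor suite fails [AND]: Thruster lost=not, #1 wheel driver trips=occurs → not all inputs occur → does not occur.
Reaction-wheel cluster 2 lost [OR]: Sensor suite fails=not, South sun sensor 2 is down=not → no input occurs → does not occur.
Thruster branch 2 lost [OR]: Auxiliary reaction wheel offline=not, Reaction-wheel cluster 2 lost=not → no input occurs → does not occur.
Spacecraft attitude control lost [OR]: Control loop down=not, Thruster branch 2 lost=not → no input occurs → does not occur.

No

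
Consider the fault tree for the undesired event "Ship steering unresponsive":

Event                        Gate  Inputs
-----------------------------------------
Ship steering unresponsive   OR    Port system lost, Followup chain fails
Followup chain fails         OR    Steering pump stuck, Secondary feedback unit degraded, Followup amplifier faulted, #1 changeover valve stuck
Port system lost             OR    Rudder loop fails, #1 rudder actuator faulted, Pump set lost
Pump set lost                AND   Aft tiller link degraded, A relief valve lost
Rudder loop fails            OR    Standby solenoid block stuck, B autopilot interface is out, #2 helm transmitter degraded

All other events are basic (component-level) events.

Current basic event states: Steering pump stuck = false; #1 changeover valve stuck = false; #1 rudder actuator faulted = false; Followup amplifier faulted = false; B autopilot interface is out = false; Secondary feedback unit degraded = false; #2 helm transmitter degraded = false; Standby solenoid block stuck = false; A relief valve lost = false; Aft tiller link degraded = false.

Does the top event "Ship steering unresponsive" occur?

No

Rudder loop fails [OR]: Standby solenoid block stuck=not, B autopilot interface is out=not, #2 helm transmitter degraded=not → no input occurs → does not occur.
Pump set lost [AND]: Aft tiller link degraded=not, A relief valve lost=not → not all inputs occur → does not occur.
Port system lost [OR]: Rudder loop fails=not, #1 rudder actuator faulted=not, Pump set lost=not → no input occurs → does not occur.
Followup chain fails [OR]: Steering pump stuck=not, Secondary feedback unit degraded=not, Followup amplifier faulted=not, #1 changeover valve stuck=not → no input occurs → does not occur.
Ship steering unresponsive [OR]: Port system lost=not, Followup chain fails=not → no input occurs → does not occur.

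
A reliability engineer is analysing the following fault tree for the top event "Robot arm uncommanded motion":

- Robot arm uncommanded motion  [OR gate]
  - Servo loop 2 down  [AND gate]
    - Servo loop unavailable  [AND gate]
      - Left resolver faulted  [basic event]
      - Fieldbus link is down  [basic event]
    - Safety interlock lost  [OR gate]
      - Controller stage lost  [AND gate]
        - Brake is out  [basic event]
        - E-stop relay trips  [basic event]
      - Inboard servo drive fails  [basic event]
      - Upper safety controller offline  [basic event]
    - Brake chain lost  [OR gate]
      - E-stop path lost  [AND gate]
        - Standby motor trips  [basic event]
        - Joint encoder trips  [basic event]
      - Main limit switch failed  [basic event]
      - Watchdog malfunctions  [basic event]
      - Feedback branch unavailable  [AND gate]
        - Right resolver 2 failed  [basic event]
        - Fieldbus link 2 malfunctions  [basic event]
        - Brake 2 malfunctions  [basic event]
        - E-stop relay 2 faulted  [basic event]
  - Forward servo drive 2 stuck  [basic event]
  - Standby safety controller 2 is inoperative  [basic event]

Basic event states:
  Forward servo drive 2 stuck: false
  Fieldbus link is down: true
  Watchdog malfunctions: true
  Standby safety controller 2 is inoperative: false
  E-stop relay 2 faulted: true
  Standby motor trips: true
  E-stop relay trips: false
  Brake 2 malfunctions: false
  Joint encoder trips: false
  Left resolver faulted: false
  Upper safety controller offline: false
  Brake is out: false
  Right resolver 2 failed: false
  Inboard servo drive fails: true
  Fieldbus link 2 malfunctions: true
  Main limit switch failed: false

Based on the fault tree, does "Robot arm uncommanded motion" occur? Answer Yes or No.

No

Servo loop unavailable [AND]: Left resolver faulted=not, Fieldbus link is down=occurs → not all inputs occur → does not occur.
Controller stage lost [AND]: Brake is out=not, E-stop relay trips=not → not all inputs occur → does not occur.
Safety interlock lost [OR]: Controller stage lost=not, Inboard servo drive fails=occurs, Upper safety controller offline=not → at least one input occurs → occurs.
E-stop path lost [AND]: Standby motor trips=occurs, Joint encoder trips=not → not all inputs occur → does not occur.
Feedback branch unavailable [AND]: Right resolver 2 failed=not, Fieldbus link 2 malfunctions=occurs, Brake 2 malfunctions=not, E-stop relay 2 faulted=occurs → not all inputs occur → does not occur.
Brake chain lost [OR]: E-stop path lost=not, Main limit switch failed=not, Watchdog malfunctions=occurs, Feedback branch unavailable=not → at least one input occurs → occurs.
Servo loop 2 down [AND]: Servo loop unavailable=not, Safety interlock lost=occurs, Brake chain lost=occurs → not all inputs occur → does not occur.
Robot arm uncommanded motion [OR]: Servo loop 2 down=not, Forward servo drive 2 stuck=not, Standby safety controller 2 is inoperative=not → no input occurs → does not occur.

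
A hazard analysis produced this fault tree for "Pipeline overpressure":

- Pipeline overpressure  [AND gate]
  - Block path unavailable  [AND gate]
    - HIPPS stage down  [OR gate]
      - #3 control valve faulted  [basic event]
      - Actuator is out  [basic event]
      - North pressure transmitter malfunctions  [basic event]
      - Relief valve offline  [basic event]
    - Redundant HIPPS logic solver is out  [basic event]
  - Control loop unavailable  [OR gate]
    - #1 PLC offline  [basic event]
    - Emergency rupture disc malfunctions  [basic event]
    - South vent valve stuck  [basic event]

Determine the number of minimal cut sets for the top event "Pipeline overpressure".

HIPPS stage down [OR]: union of children's cut sets → 4 cut set(s).
Block path unavailable [AND]: one cut set from each child combined → 4 × 1 = 4 cut set(s).
Control loop unavailable [OR]: union of children's cut sets → 3 cut set(s).
Pipeline overpressure [AND]: one cut set from each child combined → 4 × 3 = 12 cut set(s).

12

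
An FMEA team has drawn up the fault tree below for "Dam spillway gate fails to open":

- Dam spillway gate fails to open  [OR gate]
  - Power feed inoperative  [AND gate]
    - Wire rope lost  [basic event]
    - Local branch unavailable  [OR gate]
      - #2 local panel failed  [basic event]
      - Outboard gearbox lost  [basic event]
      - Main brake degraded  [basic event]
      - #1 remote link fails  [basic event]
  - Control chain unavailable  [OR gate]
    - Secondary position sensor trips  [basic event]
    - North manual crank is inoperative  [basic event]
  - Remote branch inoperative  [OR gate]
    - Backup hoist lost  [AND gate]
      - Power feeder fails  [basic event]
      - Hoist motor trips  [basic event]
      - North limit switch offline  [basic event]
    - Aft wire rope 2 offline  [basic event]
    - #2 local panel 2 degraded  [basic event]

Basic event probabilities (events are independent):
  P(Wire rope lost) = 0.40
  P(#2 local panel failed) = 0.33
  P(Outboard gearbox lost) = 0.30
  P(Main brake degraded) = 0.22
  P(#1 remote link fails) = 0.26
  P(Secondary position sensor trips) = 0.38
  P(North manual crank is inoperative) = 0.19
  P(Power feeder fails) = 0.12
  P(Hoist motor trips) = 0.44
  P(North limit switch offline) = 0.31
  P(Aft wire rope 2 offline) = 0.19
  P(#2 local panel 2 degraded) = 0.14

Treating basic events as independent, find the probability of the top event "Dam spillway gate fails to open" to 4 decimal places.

0.7563

P(Local branch unavailable) [OR] = 1 − (1−0.33) × (1−0.30) × (1−0.22) × (1−0.26) = 0.729293
P(Power feed inoperative) [AND] = 0.40 × 0.729293 = 0.291717
P(Control chain unavailable) [OR] = 1 − (1−0.38) × (1−0.19) = 0.497800
P(Backup hoist lost) [AND] = 0.12 × 0.44 × 0.31 = 0.016368
P(Remote branch inoperative) [OR] = 1 − (1−0.016368) × (1−0.19) × (1−0.14) = 0.314802
P(Dam spillway gate fails to open) [OR] = 1 − (1−0.291717) × (1−0.497800) × (1−0.314802) = 0.756275
Rounded to 4 decimal places: P(Dam spillway gate fails to open) ≈ 0.7563.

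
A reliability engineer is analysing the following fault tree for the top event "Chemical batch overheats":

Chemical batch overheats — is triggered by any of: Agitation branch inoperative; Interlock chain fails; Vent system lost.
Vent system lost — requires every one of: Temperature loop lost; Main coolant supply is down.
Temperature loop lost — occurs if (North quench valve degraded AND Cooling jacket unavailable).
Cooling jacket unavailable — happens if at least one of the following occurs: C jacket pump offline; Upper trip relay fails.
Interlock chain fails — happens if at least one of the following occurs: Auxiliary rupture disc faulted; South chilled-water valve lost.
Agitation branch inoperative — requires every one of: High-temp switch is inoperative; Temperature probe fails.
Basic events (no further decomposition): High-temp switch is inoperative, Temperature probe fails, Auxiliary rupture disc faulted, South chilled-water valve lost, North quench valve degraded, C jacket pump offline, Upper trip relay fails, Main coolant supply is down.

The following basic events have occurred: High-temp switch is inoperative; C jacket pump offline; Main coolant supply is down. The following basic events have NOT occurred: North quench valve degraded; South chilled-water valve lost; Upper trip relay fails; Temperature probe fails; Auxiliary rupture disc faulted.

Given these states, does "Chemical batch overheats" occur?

Agitation branch inoperative [AND]: High-temp switch is inoperative=occurs, Temperature probe fails=not → not all inputs occur → does not occur.
Interlock chain fails [OR]: Auxiliary rupture disc faulted=not, South chilled-water valve lost=not → no input occurs → does not occur.
Cooling jacket unavailable [OR]: C jacket pump offline=occurs, Upper trip relay fails=not → at least one input occurs → occurs.
Temperature loop lost [AND]: North quench valve degraded=not, Cooling jacket unavailable=occurs → not all inputs occur → does not occur.
Vent system lost [AND]: Temperature loop lost=not, Main coolant supply is down=occurs → not all inputs occur → does not occur.
Chemical batch overheats [OR]: Agitation branch inoperative=not, Interlock chain fails=not, Vent system lost=not → no input occurs → does not occur.

No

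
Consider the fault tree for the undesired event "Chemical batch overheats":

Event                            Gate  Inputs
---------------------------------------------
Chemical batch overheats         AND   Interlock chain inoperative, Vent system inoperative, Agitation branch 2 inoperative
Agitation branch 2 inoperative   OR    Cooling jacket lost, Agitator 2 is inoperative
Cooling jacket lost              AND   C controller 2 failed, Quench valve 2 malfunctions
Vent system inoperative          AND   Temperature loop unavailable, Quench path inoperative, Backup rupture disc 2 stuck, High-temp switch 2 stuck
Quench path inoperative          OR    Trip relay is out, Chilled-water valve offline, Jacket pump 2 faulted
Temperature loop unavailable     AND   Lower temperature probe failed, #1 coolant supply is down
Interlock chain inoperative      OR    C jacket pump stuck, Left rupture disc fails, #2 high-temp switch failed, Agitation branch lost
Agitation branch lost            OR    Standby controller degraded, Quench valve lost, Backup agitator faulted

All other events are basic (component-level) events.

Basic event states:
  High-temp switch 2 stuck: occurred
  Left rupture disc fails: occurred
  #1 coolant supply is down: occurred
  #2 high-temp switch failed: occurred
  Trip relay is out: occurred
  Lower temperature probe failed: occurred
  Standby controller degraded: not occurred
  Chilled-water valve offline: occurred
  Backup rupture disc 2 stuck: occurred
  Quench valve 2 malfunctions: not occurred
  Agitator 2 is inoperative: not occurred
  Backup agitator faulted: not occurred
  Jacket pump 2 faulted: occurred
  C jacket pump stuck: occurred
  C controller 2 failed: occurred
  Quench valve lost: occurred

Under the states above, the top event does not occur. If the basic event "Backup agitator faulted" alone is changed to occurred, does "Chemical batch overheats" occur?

No

Counterfactual: set "Backup agitator faulted" to occurred.
Agitation branch lost [OR]: Standby controller degraded=not, Quench valve lost=occurs, Backup agitator faulted=occurs → at least one input occurs → occurs.
Interlock chain inoperative [OR]: C jacket pump stuck=occurs, Left rupture disc fails=occurs, #2 high-temp switch failed=occurs, Agitation branch lost=occurs → at least one input occurs → occurs.
Temperature loop unavailable [AND]: Lower temperature probe failed=occurs, #1 coolant supply is down=occurs → all inputs occur → occurs.
Quench path inoperative [OR]: Trip relay is out=occurs, Chilled-water valve offline=occurs, Jacket pump 2 faulted=occurs → at least one input occurs → occurs.
Vent system inoperative [AND]: Temperature loop unavailable=occurs, Quench path inoperative=occurs, Backup rupture disc 2 stuck=occurs, High-temp switch 2 stuck=occurs → all inputs occur → occurs.
Cooling jacket lost [AND]: C controller 2 failed=occurs, Quench valve 2 malfunctions=not → not all inputs occur → does not occur.
Agitation branch 2 inoperative [OR]: Cooling jacket lost=not, Agitator 2 is inoperative=not → no input occurs → does not occur.
Chemical batch overheats [AND]: Interlock chain inoperative=occurs, Vent system inoperative=occurs, Agitation branch 2 inoperative=not → not all inputs occur → does not occur.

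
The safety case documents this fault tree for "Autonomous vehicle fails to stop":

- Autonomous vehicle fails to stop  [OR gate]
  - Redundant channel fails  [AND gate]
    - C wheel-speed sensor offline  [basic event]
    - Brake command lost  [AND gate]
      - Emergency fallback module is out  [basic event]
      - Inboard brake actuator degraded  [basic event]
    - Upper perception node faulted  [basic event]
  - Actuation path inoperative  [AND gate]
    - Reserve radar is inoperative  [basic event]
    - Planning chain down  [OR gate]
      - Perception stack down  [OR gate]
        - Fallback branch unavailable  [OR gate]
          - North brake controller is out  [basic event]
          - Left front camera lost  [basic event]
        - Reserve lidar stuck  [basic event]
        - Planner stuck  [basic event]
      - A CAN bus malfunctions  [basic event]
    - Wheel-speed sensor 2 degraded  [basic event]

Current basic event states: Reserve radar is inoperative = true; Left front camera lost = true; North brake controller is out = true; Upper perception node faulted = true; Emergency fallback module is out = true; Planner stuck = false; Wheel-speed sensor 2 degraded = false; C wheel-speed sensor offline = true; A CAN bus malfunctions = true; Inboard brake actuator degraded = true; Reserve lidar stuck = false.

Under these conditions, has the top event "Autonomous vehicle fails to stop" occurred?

Brake command lost [AND]: Emergency fallback module is out=occurs, Inboard brake actuator degraded=occurs → all inputs occur → occurs.
Redundant channel fails [AND]: C wheel-speed sensor offline=occurs, Brake command lost=occurs, Upper perception node faulted=occurs → all inputs occur → occurs.
Fallback branch unavailable [OR]: North brake controller is out=occurs, Left front camera lost=occurs → at least one input occurs → occurs.
Perception stack down [OR]: Fallback branch unavailable=occurs, Reserve lidar stuck=not, Planner stuck=not → at least one input occurs → occurs.
Planning chain down [OR]: Perception stack down=occurs, A CAN bus malfunctions=occurs → at least one input occurs → occurs.
Actuation path inoperative [AND]: Reserve radar is inoperative=occurs, Planning chain down=occurs, Wheel-speed sensor 2 degraded=not → not all inputs occur → does not occur.
Autonomous vehicle fails to stop [OR]: Redundant channel fails=occurs, Actuation path inoperative=not → at least one input occurs → occurs.

Yes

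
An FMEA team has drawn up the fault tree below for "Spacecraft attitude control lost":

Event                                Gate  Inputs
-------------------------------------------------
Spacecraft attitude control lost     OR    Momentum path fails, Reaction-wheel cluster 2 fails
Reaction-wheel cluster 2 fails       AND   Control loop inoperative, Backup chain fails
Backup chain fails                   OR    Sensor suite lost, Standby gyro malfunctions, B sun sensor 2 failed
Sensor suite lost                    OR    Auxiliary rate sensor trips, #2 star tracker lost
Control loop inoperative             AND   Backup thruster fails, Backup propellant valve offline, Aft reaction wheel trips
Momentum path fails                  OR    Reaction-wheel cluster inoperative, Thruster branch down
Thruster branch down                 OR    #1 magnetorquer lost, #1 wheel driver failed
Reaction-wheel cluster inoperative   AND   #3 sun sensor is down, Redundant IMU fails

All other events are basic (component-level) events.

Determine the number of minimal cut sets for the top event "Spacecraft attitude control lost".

7

Reaction-wheel cluster inoperative [AND]: one cut set from each child combined → 1 × 1 = 1 cut set(s).
Thruster branch down [OR]: union of children's cut sets → 2 cut set(s).
Momentum path fails [OR]: union of children's cut sets → 3 cut set(s).
Control loop inoperative [AND]: one cut set from each child combined → 1 × 1 × 1 = 1 cut set(s).
Sensor suite lost [OR]: union of children's cut sets → 2 cut set(s).
Backup chain fails [OR]: union of children's cut sets → 4 cut set(s).
Reaction-wheel cluster 2 fails [AND]: one cut set from each child combined → 1 × 4 = 4 cut set(s).
Spacecraft attitude control lost [OR]: union of children's cut sets → 7 cut set(s).
Minimal cut sets: {#3 sun sensor is down, Redundant IMU fails}; {#1 magnetorquer lost}; {#1 wheel driver failed}; {Aft reaction wheel trips, Auxiliary rate sensor trips, Backup propellant valve offline, Backup thruster fails}; {#2 star tracker lost, Aft reaction wheel trips, Backup propellant valve offline, Backup thruster fails}; {Aft reaction wheel trips, Backup propellant valve offline, Backup thruster fails, Standby gyro malfunctions}; {Aft reaction wheel trips, B sun sensor 2 failed, Backup propellant valve offline, Backup thruster fails}.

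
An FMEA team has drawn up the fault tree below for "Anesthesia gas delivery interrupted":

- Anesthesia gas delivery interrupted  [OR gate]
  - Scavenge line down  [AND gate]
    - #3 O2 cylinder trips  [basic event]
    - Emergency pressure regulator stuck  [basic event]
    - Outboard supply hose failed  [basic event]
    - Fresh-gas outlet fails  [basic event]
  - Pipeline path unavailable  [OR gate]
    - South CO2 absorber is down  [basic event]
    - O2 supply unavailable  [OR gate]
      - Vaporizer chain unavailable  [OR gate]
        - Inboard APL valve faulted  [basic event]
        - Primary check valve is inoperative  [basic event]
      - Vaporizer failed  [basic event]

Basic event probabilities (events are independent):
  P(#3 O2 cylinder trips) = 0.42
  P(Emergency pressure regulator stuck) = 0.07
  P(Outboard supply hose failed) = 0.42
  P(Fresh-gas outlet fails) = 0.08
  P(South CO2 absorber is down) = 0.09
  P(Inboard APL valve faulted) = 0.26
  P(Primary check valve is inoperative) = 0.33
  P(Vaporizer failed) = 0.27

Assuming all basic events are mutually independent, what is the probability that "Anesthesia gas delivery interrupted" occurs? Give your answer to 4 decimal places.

P(Scavenge line down) [AND] = 0.42 × 0.07 × 0.42 × 0.08 = 0.000988
P(Vaporizer chain unavailable) [OR] = 1 − (1−0.26) × (1−0.33) = 0.504200
P(O2 supply unavailable) [OR] = 1 − (1−0.504200) × (1−0.27) = 0.638066
P(Pipeline path unavailable) [OR] = 1 − (1−0.09) × (1−0.638066) = 0.670640
P(Anesthesia gas delivery interrupted) [OR] = 1 − (1−0.000988) × (1−0.670640) = 0.670965
Rounded to 4 decimal places: P(Anesthesia gas delivery interrupted) ≈ 0.6710.

0.6710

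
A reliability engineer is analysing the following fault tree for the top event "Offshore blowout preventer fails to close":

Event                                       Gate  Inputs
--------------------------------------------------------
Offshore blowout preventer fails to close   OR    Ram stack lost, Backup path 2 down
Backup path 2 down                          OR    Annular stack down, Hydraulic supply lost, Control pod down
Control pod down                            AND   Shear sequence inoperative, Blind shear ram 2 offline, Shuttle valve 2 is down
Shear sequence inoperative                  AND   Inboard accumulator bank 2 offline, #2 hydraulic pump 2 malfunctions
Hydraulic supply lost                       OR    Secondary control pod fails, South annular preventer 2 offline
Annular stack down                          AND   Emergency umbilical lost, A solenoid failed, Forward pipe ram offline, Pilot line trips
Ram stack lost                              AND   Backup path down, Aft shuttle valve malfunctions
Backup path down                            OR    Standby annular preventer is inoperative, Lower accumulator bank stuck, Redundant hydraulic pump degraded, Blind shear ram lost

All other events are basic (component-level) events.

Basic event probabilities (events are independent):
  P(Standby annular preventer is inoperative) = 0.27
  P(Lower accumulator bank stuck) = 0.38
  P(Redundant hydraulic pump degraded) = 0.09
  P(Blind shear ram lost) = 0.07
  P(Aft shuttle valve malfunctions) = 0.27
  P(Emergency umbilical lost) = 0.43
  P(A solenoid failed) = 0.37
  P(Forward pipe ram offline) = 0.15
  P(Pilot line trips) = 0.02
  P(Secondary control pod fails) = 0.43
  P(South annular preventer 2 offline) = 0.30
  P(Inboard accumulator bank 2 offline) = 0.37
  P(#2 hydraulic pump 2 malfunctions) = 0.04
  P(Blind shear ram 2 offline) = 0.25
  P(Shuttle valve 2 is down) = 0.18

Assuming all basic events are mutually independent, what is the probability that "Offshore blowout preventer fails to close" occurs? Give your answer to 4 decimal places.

0.6678

P(Backup path down) [OR] = 1 − (1−0.27) × (1−0.38) × (1−0.09) × (1−0.07) = 0.616965
P(Ram stack lost) [AND] = 0.616965 × 0.27 = 0.166581
P(Annular stack down) [AND] = 0.43 × 0.37 × 0.15 × 0.02 = 0.000477
P(Hydraulic supply lost) [OR] = 1 − (1−0.43) × (1−0.30) = 0.601000
P(Shear sequence inoperative) [AND] = 0.37 × 0.04 = 0.014800
P(Control pod down) [AND] = 0.014800 × 0.25 × 0.18 = 0.000666
P(Backup path 2 down) [OR] = 1 − (1−0.000477) × (1−0.601000) × (1−0.000666) = 0.601456
P(Offshore blowout preventer fails to close) [OR] = 1 − (1−0.166581) × (1−0.601456) = 0.667846
Rounded to 4 decimal places: P(Offshore blowout preventer fails to close) ≈ 0.6678.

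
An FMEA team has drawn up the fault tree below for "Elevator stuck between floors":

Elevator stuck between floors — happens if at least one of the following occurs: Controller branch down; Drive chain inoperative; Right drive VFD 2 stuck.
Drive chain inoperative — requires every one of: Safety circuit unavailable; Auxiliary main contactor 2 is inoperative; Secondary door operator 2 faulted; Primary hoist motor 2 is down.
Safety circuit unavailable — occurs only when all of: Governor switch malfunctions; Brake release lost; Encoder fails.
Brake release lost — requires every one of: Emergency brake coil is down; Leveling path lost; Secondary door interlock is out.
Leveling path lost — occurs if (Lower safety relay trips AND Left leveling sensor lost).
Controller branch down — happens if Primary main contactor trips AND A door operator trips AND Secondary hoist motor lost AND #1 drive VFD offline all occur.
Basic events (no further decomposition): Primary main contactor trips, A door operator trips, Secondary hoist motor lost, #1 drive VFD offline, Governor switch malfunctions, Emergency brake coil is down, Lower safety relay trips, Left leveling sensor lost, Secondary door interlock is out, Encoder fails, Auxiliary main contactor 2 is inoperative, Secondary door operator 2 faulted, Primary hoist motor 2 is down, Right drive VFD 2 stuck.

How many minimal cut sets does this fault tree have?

Controller branch down [AND]: one cut set from each child combined → 1 × 1 × 1 × 1 = 1 cut set(s).
Leveling path lost [AND]: one cut set from each child combined → 1 × 1 = 1 cut set(s).
Brake release lost [AND]: one cut set from each child combined → 1 × 1 × 1 = 1 cut set(s).
Safety circuit unavailable [AND]: one cut set from each child combined → 1 × 1 × 1 = 1 cut set(s).
Drive chain inoperative [AND]: one cut set from each child combined → 1 × 1 × 1 × 1 = 1 cut set(s).
Elevator stuck between floors [OR]: union of children's cut sets → 3 cut set(s).
Minimal cut sets: {#1 drive VFD offline, A door operator trips, Primary main contactor trips, Secondary hoist motor lost}; {Auxiliary main contactor 2 is inoperative, Emergency brake coil is down, Encoder fails, Governor switch malfunctions, Left leveling sensor lost, Lower safety relay trips, Primary hoist motor 2 is down, Secondary door interlock is out, Secondary door operator 2 faulted}; {Right drive VFD 2 stuck}.

3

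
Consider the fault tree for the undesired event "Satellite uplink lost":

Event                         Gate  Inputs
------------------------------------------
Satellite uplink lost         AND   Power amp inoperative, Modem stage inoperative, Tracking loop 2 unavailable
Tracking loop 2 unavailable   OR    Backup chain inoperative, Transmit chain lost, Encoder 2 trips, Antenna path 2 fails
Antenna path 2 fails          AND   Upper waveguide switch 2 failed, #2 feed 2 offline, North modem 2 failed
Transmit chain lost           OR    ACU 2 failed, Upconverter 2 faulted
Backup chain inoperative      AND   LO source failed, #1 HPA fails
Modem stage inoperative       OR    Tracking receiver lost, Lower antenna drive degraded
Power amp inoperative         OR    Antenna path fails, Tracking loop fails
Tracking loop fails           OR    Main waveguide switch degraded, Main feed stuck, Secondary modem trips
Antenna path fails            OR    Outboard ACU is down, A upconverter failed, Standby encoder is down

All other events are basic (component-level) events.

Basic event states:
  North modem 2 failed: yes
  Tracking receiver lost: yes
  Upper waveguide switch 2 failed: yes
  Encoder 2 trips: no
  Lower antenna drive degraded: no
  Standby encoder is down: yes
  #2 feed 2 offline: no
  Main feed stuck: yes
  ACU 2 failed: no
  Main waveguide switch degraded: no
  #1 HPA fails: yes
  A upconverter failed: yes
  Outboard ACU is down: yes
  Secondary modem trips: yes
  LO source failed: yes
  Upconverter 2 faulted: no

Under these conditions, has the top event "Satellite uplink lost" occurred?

Antenna path fails [OR]: Outboard ACU is down=occurs, A upconverter failed=occurs, Standby encoder is down=occurs → at least one input occurs → occurs.
Tracking loop fails [OR]: Main waveguide switch degraded=not, Main feed stuck=occurs, Secondary modem trips=occurs → at least one input occurs → occurs.
Power amp inoperative [OR]: Antenna path fails=occurs, Tracking loop fails=occurs → at least one input occurs → occurs.
Modem stage inoperative [OR]: Tracking receiver lost=occurs, Lower antenna drive degraded=not → at least one input occurs → occurs.
Backup chain inoperative [AND]: LO source failed=occurs, #1 HPA fails=occurs → all inputs occur → occurs.
Transmit chain lost [OR]: ACU 2 failed=not, Upconverter 2 faulted=not → no input occurs → does not occur.
Antenna path 2 fails [AND]: Upper waveguide switch 2 failed=occurs, #2 feed 2 offline=not, North modem 2 failed=occurs → not all inputs occur → does not occur.
Tracking loop 2 unavailable [OR]: Backup chain inoperative=occurs, Transmit chain lost=not, Encoder 2 trips=not, Antenna path 2 fails=not → at least one input occurs → occurs.
Satellite uplink lost [AND]: Power amp inoperative=occurs, Modem stage inoperative=occurs, Tracking loop 2 unavailable=occurs → all inputs occur → occurs.

Yes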